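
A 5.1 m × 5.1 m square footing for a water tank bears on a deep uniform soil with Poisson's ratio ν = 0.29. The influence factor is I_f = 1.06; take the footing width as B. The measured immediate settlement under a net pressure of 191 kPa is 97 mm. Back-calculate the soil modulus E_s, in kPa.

E_s ≈ 9750 kPa

S_e = q·B·(1−ν²)/E_s · I_f  ⇒  E_s = q·B·(1−ν²)·I_f / S_e.
E_s = 191 × 5.1 × 0.9159 × 1.06 / 0.097 = 9750 kPa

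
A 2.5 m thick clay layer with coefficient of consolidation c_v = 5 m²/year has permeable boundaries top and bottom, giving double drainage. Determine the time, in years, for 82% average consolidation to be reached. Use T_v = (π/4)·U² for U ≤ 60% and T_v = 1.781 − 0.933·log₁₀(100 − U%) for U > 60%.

t ≈ 0.191 years

Drainage path length: H_d = H/2 = 1.25 m (double drainage).
U > 60%: T_v = 1.781 − 0.933·log₁₀(100 − 82) = 0.60983.
t = T_v·H_d²/c_v = 0.60983×1.25²/5 = 0.1906 years.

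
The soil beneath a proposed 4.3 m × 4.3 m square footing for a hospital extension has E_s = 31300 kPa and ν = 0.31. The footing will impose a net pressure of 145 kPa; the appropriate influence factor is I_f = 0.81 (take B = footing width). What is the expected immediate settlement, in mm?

S_e ≈ 14.6 mm

Immediate (elastic) settlement: S_e = q·B·(1−ν²)/E_s · I_f.
S_e = 145 × 4.3 × (1 − 0.31²) / 31300 × 0.81
    = 145 × 4.3 × 0.9039 / 31300 × 0.81
    = 0.01458 m = 14.58 mm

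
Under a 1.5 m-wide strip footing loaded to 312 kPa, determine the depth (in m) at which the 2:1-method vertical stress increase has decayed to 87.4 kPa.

z ≈ 3.85 m

2:1 spreading — at depth z the loaded area has grown by z in each plan dimension:
qB/(B+z) = Δσ_z ⇒ z = qB/Δσ_z − B = 312×1.5/87.4 − 1.5 = 3.855 m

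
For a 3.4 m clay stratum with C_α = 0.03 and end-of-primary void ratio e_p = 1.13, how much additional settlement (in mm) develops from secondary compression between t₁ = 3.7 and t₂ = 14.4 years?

Secondary compression: S_s = C_α·H/(1+e_p)·log₁₀(t₂/t₁)
S_s = 0.03×3.4/(1+1.13)×log₁₀(14.4/3.7)
    = 0.04789 × 0.5902 = 0.02826 m

S_s ≈ 28.3 mm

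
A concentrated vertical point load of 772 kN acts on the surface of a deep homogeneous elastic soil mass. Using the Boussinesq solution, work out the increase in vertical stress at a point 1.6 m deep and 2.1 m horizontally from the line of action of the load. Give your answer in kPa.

Boussinesq vertical stress below a point load on an elastic half-space:
Δσ_z = 3P/(2πz²) · [1 + (r/z)²]^(−5/2)
r/z = 2.1/1.6 = 1.3125; [1+(r/z)²]^(−5/2) = 0.081756.
Δσ_z = 3×772/(2π×1.6²) × 0.081756 = 143.99 × 0.081756 = 11.77 kPa

Δσ_z ≈ 11.8 kPa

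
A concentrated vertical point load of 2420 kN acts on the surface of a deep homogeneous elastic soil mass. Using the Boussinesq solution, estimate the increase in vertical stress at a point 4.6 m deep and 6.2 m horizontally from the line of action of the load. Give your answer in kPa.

Δσ_z ≈ 4.1 kPa

Boussinesq vertical stress below a point load on an elastic half-space:
Δσ_z = 3P/(2πz²) · [1 + (r/z)²]^(−5/2)
r/z = 6.2/4.6 = 1.3478; [1+(r/z)²]^(−5/2) = 0.075106.
Δσ_z = 3×2420/(2π×4.6²) × 0.075106 = 54.606 × 0.075106 = 4.101 kPa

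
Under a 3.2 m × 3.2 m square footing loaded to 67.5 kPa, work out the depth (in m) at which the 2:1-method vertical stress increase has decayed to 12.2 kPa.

z ≈ 4.33 m

2:1 spreading — at depth z the loaded area has grown by z in each plan dimension:
qB²/(B+z)² = Δσ_z ⇒ z = B(√(q/Δσ_z) − 1) = 3.2×(√(67.5/12.2) − 1) = 4.327 m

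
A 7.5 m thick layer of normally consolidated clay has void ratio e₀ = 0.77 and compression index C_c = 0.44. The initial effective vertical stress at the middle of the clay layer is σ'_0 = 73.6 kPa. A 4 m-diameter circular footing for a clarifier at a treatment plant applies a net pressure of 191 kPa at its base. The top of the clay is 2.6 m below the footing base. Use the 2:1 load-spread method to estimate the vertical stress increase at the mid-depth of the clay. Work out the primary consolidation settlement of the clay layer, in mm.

Mid-depth of clay below the footing base: z = 2.6 + 7.5/2 = 6.35 m.
Stress increase at mid-clay by the 2:1 spreading method:
Δσ ≈ qD²/(D+z)² = 191×4²/(4+6.35)² = 28.528 kPa
Final effective stress: σ'_f = σ'_0 + Δσ = 73.6 + 28.528 = 102.13 kPa.
Normally consolidated clay, so the full stress increment lies on the virgin compression line:
S_c = C_c·H/(1+e₀)·log₁₀(σ'_f/σ'_0) = 0.44×7.5/(1+0.77)×log₁₀(102.13/73.6)
    = 1.8644 × 0.14228 = 0.2653 m

S_c ≈ 265 mm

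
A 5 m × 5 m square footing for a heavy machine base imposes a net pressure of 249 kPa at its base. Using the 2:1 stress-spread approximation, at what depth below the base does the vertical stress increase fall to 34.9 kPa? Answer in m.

z ≈ 8.36 m

2:1 spreading — at depth z the loaded area has grown by z in each plan dimension:
qB²/(B+z)² = Δσ_z ⇒ z = B(√(q/Δσ_z) − 1) = 5×(√(249/34.9) − 1) = 8.355 m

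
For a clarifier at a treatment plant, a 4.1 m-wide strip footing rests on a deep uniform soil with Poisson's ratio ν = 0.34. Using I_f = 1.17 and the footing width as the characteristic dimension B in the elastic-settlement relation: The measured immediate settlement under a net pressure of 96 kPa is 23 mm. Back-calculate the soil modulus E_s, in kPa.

S_e = q·B·(1−ν²)/E_s · I_f  ⇒  E_s = q·B·(1−ν²)·I_f / S_e.
E_s = 96 × 4.1 × 0.8844 × 1.17 / 0.023 = 17710 kPa

E_s ≈ 17700 kPa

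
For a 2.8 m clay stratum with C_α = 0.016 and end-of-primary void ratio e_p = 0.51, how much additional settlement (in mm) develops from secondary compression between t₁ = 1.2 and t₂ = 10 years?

S_s ≈ 27.3 mm

Secondary compression: S_s = C_α·H/(1+e_p)·log₁₀(t₂/t₁)
S_s = 0.016×2.8/(1+0.51)×log₁₀(10/1.2)
    = 0.02967 × 0.9208 = 0.02732 m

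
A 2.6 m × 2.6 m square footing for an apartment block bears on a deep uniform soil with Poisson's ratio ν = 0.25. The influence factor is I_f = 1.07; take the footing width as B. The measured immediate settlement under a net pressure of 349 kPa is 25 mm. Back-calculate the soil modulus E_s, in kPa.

S_e = q·B·(1−ν²)/E_s · I_f  ⇒  E_s = q·B·(1−ν²)·I_f / S_e.
E_s = 349 × 2.6 × 0.9375 × 1.07 / 0.025 = 36410 kPa

E_s ≈ 36400 kPa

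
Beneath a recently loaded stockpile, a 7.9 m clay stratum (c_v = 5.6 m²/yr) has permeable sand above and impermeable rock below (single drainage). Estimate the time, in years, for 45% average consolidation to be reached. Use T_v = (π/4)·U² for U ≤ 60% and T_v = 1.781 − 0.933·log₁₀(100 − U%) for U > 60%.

Drainage path length: H_d = H = 7.9 m (single drainage).
U ≤ 60%: T_v = (π/4)·U² = (π/4)×0.45² = 0.15904.
t = T_v·H_d²/c_v = 0.15904×7.9²/5.6 = 1.772 years.

t ≈ 1.77 years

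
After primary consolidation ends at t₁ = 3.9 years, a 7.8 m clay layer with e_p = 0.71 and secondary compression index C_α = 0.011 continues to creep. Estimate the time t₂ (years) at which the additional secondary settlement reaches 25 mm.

S_s = C_α·H/(1+e_p)·log₁₀(t₂/t₁) ⇒ log₁₀(t₂/t₁) = S_s·(1+e_p)/(C_α·H).
log₁₀(t₂/t₁) = 0.025 × (1+0.71) / (0.011×7.8) = 0.4983
t₂ = t₁ × 10^0.4983 = 3.9 × 3.15 = 12.28 years

t₂ ≈ 12.3 years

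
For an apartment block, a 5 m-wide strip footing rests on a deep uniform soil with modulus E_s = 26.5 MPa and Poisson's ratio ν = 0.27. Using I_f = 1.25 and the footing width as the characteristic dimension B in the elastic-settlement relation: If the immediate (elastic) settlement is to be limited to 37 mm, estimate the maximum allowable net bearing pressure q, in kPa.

E_s = 26.5 MPa = 26500 kPa.
S_e = q·B·(1−ν²)/E_s · I_f  ⇒  q = S_e·E_s / (B·(1−ν²)·I_f).
q = 0.037 × 26500 / (5 × 0.9271 × 1.25) = 169.2 kPa

q ≈ 169 kPa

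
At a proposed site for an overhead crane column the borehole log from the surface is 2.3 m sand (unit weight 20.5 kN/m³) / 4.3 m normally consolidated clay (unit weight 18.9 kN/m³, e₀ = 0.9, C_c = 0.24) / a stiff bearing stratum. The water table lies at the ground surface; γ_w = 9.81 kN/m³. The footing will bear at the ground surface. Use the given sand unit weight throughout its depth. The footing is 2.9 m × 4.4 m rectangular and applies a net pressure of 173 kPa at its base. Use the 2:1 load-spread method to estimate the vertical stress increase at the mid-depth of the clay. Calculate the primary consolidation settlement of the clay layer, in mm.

S_c ≈ 135 mm

Mid-depth of clay below the ground surface: z = 2.3 + 4.3/2 = 4.45 m.
Total vertical stress at mid-clay: σ_v = 20.5×2.3 + 18.9×2.15 = 87.785 kPa.
Pore pressure: u = 9.81×(4.45 − 0) = 43.655 kPa.
Initial effective stress: σ'_0 = σ_v − u = 87.785 − 43.655 = 44.13 kPa.
Stress increase at mid-clay by the 2:1 spreading method:
Δσ = qBL/((B+z)(L+z)) = 173×2.9×4.4/((2.9+4.45)(4.4+4.45)) = 33.936 kPa
Final effective stress: σ'_f = σ'_0 + Δσ = 44.13 + 33.936 = 78.066 kPa.
Normally consolidated clay, so the full stress increment lies on the virgin compression line:
S_c = C_c·H/(1+e₀)·log₁₀(σ'_f/σ'_0) = 0.24×4.3/(1+0.9)×log₁₀(78.066/44.13)
    = 0.54316 × 0.24773 = 0.1346 m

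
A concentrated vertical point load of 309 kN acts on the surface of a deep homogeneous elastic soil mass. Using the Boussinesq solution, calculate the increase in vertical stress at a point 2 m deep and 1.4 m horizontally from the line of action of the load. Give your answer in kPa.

Boussinesq vertical stress below a point load on an elastic half-space:
Δσ_z = 3P/(2πz²) · [1 + (r/z)²]^(−5/2)
r/z = 1.4/2 = 0.7; [1+(r/z)²]^(−5/2) = 0.36901.
Δσ_z = 3×309/(2π×2²) × 0.36901 = 36.884 × 0.36901 = 13.61 kPa

Δσ_z ≈ 13.6 kPa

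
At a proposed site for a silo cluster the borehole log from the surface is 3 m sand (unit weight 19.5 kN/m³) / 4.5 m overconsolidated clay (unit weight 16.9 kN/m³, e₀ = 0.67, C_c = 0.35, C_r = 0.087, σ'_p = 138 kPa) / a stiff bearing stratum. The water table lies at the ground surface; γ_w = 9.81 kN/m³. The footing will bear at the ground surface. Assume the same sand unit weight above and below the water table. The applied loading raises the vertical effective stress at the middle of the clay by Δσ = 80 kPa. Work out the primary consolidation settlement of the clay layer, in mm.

Mid-depth of clay below the ground surface: z = 3 + 4.5/2 = 5.25 m.
Total vertical stress at mid-clay: σ_v = 19.5×3 + 16.9×2.25 = 96.525 kPa.
Pore pressure: u = 9.81×(5.25 − 0) = 51.503 kPa.
Initial effective stress: σ'_0 = σ_v − u = 96.525 − 51.503 = 45.022 kPa.
Final effective stress: σ'_f = 45.022 + 80 = 125.02 kPa.
σ'_f = 125.02 ≤ σ'_p = 138 kPa, so the clay remains overconsolidated and only the recompression index applies:
S_c = C_r·H/(1+e₀)·log₁₀(σ'_f/σ'_0) = 0.087×4.5/1.67×log₁₀(125.02/45.022)
    = 0.23443 × 0.44355 = 0.104 m

S_c ≈ 104 mm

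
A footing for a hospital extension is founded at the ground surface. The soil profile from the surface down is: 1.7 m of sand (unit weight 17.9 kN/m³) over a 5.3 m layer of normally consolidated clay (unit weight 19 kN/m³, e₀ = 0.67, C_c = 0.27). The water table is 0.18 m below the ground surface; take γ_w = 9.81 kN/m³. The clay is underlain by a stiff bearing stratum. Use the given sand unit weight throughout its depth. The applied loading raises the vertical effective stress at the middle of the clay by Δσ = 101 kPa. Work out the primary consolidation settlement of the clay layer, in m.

S_c ≈ 0.47 m

Mid-depth of clay below the ground surface: z = 1.7 + 5.3/2 = 4.35 m.
Total vertical stress at mid-clay: σ_v = 17.9×1.7 + 19×2.65 = 80.78 kPa.
Pore pressure: u = 9.81×(4.35 − 0.18) = 40.908 kPa.
Initial effective stress: σ'_0 = σ_v − u = 80.78 − 40.908 = 39.872 kPa.
Final effective stress: σ'_f = σ'_0 + Δσ = 39.872 + 101 = 140.87 kPa.
Normally consolidated clay, so the full stress increment lies on the virgin compression line:
S_c = C_c·H/(1+e₀)·log₁₀(σ'_f/σ'_0) = 0.27×5.3/(1+0.67)×log₁₀(140.87/39.872)
    = 0.85689 × 0.54815 = 0.4697 m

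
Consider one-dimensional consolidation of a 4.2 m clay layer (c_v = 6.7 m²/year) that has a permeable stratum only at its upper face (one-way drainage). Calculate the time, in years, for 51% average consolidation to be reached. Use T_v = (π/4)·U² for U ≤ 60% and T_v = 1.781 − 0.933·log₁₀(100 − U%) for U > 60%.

t ≈ 0.538 years

Drainage path length: H_d = H = 4.2 m (single drainage).
U ≤ 60%: T_v = (π/4)·U² = (π/4)×0.51² = 0.20428.
t = T_v·H_d²/c_v = 0.20428×4.2²/6.7 = 0.5378 years.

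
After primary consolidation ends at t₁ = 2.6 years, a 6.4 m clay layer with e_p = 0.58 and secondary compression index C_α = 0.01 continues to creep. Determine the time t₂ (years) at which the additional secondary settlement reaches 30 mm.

S_s = C_α·H/(1+e_p)·log₁₀(t₂/t₁) ⇒ log₁₀(t₂/t₁) = S_s·(1+e_p)/(C_α·H).
log₁₀(t₂/t₁) = 0.03 × (1+0.58) / (0.01×6.4) = 0.7406
t₂ = t₁ × 10^0.7406 = 2.6 × 5.503 = 14.31 years

t₂ ≈ 14.3 years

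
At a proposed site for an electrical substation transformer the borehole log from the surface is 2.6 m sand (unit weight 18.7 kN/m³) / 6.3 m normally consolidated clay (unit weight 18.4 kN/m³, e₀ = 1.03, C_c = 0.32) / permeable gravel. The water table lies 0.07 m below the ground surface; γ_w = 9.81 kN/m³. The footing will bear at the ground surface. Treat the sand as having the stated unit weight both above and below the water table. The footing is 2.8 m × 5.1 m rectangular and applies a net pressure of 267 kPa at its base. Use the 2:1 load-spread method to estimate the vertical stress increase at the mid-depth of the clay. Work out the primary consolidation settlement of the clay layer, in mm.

S_c ≈ 255 mm

Mid-depth of clay below the ground surface: z = 2.6 + 6.3/2 = 5.75 m.
Total vertical stress at mid-clay: σ_v = 18.7×2.6 + 18.4×3.15 = 106.58 kPa.
Pore pressure: u = 9.81×(5.75 − 0.07) = 55.721 kPa.
Initial effective stress: σ'_0 = σ_v − u = 106.58 − 55.721 = 50.859 kPa.
Stress increase at mid-clay by the 2:1 spreading method:
Δσ = qBL/((B+z)(L+z)) = 267×2.8×5.1/((2.8+5.75)(5.1+5.75)) = 41.1 kPa
Final effective stress: σ'_f = σ'_0 + Δσ = 50.859 + 41.1 = 91.959 kPa.
Normally consolidated clay, so the full stress increment lies on the virgin compression line:
S_c = C_c·H/(1+e₀)·log₁₀(σ'_f/σ'_0) = 0.32×6.3/(1+1.03)×log₁₀(91.959/50.859)
    = 0.9931 × 0.25723 = 0.2555 m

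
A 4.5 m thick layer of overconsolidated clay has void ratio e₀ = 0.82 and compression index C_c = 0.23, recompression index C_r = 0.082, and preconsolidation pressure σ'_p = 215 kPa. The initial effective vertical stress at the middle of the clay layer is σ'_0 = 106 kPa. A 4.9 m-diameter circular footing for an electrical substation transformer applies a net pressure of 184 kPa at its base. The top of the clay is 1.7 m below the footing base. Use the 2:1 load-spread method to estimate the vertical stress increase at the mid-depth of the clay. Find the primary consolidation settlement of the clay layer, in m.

S_c ≈ 0.0376 m

Mid-depth of clay below the footing base: z = 1.7 + 4.5/2 = 3.95 m.
Stress increase at mid-clay by the 2:1 spreading method:
Δσ ≈ qD²/(D+z)² = 184×4.9²/(4.9+3.95)² = 56.406 kPa
Final effective stress: σ'_f = 106 + 56.406 = 162.41 kPa.
σ'_f = 162.41 ≤ σ'_p = 215 kPa, so the clay remains overconsolidated and only the recompression index applies:
S_c = C_r·H/(1+e₀)·log₁₀(σ'_f/σ'_0) = 0.082×4.5/1.82×log₁₀(162.41/106)
    = 0.20275 × 0.18531 = 0.03757 m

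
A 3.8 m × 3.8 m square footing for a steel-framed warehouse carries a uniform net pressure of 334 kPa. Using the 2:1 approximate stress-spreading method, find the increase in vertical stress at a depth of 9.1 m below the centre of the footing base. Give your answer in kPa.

By the 2:1 method the load spreads at 1 horizontal : 2 vertical, so at depth z the loaded area has grown by z in each plan dimension:
Δσ = qBL/((B+z)(L+z)) = 334×3.8×3.8/((3.8+9.1)(3.8+9.1)) = 28.982 kPa

Δσ_z ≈ 29 kPa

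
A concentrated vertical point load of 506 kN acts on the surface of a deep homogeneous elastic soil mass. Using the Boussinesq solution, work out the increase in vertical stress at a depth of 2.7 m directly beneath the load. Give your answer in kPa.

Δσ_z ≈ 33.1 kPa

Boussinesq vertical stress below a point load on an elastic half-space:
Δσ_z = 3P/(2πz²) · [1 + (r/z)²]^(−5/2)
r/z = 0/2.7 = 0; [1+(r/z)²]^(−5/2) = 1.
Δσ_z = 3×506/(2π×2.7²) × 1 = 33.141 × 1 = 33.14 kPa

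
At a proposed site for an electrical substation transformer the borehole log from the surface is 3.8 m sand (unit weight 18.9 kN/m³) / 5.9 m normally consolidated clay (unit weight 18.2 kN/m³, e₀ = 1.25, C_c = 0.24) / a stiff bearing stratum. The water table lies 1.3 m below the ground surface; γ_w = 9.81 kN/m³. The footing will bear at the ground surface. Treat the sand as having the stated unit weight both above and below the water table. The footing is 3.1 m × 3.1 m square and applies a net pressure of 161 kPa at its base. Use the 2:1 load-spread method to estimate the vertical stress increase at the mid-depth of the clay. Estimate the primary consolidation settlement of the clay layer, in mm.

Mid-depth of clay below the ground surface: z = 3.8 + 5.9/2 = 6.75 m.
Total vertical stress at mid-clay: σ_v = 18.9×3.8 + 18.2×2.95 = 125.51 kPa.
Pore pressure: u = 9.81×(6.75 − 1.3) = 53.465 kPa.
Initial effective stress: σ'_0 = σ_v − u = 125.51 − 53.465 = 72.045 kPa.
Stress increase at mid-clay by the 2:1 spreading method:
Δσ = qBL/((B+z)(L+z)) = 161×3.1×3.1/((3.1+6.75)(3.1+6.75)) = 15.947 kPa
Final effective stress: σ'_f = σ'_0 + Δσ = 72.045 + 15.947 = 87.992 kPa.
Normally consolidated clay, so the full stress increment lies on the virgin compression line:
S_c = C_c·H/(1+e₀)·log₁₀(σ'_f/σ'_0) = 0.24×5.9/(1+1.25)×log₁₀(87.992/72.045)
    = 0.62933 × 0.086839 = 0.05465 m

S_c ≈ 54.7 mm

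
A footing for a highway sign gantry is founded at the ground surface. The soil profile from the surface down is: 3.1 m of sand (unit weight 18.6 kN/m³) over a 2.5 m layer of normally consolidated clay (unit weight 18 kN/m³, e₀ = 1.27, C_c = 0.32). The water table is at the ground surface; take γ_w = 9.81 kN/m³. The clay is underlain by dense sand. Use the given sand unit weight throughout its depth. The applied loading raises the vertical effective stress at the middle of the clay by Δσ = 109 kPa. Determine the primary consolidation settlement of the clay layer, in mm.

Mid-depth of clay below the ground surface: z = 3.1 + 2.5/2 = 4.35 m.
Total vertical stress at mid-clay: σ_v = 18.6×3.1 + 18×1.25 = 80.16 kPa.
Pore pressure: u = 9.81×(4.35 − 0) = 42.673 kPa.
Initial effective stress: σ'_0 = σ_v − u = 80.16 − 42.673 = 37.487 kPa.
Final effective stress: σ'_f = σ'_0 + Δσ = 37.487 + 109 = 146.49 kPa.
Normally consolidated clay, so the full stress increment lies on the virgin compression line:
S_c = C_c·H/(1+e₀)·log₁₀(σ'_f/σ'_0) = 0.32×2.5/(1+1.27)×log₁₀(146.49/37.487)
    = 0.35242 × 0.59193 = 0.2086 m

S_c ≈ 209 mm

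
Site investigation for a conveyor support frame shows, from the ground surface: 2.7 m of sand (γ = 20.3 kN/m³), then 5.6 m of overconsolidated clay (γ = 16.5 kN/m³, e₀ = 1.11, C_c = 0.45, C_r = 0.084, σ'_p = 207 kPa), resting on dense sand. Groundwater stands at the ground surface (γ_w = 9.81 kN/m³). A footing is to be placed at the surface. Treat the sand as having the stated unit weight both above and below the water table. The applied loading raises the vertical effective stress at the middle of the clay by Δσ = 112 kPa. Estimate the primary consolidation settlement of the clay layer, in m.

Mid-depth of clay below the ground surface: z = 2.7 + 5.6/2 = 5.5 m.
Total vertical stress at mid-clay: σ_v = 20.3×2.7 + 16.5×2.8 = 101.01 kPa.
Pore pressure: u = 9.81×(5.5 − 0) = 53.955 kPa.
Initial effective stress: σ'_0 = σ_v − u = 101.01 − 53.955 = 47.055 kPa.
Final effective stress: σ'_f = 47.055 + 112 = 159.06 kPa.
σ'_f = 159.06 ≤ σ'_p = 207 kPa, so the clay remains overconsolidated and only the recompression index applies:
S_c = C_r·H/(1+e₀)·log₁₀(σ'_f/σ'_0) = 0.084×5.6/2.11×log₁₀(159.06/47.055)
    = 0.22294 × 0.52896 = 0.1179 m

S_c ≈ 0.118 m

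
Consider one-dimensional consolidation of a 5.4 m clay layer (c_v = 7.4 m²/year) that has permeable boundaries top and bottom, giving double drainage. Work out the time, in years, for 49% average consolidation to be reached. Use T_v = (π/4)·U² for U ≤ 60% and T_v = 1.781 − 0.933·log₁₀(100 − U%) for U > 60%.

t ≈ 0.186 years

Drainage path length: H_d = H/2 = 2.7 m (double drainage).
U ≤ 60%: T_v = (π/4)·U² = (π/4)×0.49² = 0.18857.
t = T_v·H_d²/c_v = 0.18857×2.7²/7.4 = 0.1858 years.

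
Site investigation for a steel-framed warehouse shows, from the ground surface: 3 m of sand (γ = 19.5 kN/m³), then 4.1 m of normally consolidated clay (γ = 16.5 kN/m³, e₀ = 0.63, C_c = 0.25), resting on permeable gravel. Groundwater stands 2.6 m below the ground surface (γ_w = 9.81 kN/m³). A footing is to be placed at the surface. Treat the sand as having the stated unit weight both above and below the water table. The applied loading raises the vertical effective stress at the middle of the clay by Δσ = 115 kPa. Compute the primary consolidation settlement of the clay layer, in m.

S_c ≈ 0.27 m

Mid-depth of clay below the ground surface: z = 3 + 4.1/2 = 5.05 m.
Total vertical stress at mid-clay: σ_v = 19.5×3 + 16.5×2.05 = 92.325 kPa.
Pore pressure: u = 9.81×(5.05 − 2.6) = 24.035 kPa.
Initial effective stress: σ'_0 = σ_v − u = 92.325 − 24.035 = 68.29 kPa.
Final effective stress: σ'_f = σ'_0 + Δσ = 68.29 + 115 = 183.29 kPa.
Normally consolidated clay, so the full stress increment lies on the virgin compression line:
S_c = C_c·H/(1+e₀)·log₁₀(σ'_f/σ'_0) = 0.25×4.1/(1+0.63)×log₁₀(183.29/68.29)
    = 0.62883 × 0.42878 = 0.2696 m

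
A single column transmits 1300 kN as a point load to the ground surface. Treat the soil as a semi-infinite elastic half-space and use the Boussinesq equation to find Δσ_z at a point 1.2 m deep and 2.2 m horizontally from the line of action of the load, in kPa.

Δσ_z ≈ 10.9 kPa

Boussinesq vertical stress below a point load on an elastic half-space:
Δσ_z = 3P/(2πz²) · [1 + (r/z)²]^(−5/2)
r/z = 2.2/1.2 = 1.8333; [1+(r/z)²]^(−5/2) = 0.025177.
Δσ_z = 3×1300/(2π×1.2²) × 0.025177 = 431.04 × 0.025177 = 10.85 kPa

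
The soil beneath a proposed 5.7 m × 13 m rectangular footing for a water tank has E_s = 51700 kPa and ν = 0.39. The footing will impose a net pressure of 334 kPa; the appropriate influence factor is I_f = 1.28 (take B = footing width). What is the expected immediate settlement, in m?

Immediate (elastic) settlement: S_e = q·B·(1−ν²)/E_s · I_f.
S_e = 334 × 5.7 × (1 − 0.39²) / 51700 × 1.28
    = 334 × 5.7 × 0.8479 / 51700 × 1.28
    = 0.03997 m

S_e ≈ 0.04 m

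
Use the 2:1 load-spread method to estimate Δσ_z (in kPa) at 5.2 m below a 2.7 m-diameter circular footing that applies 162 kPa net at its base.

By the 2:1 method the load spreads at 1 horizontal : 2 vertical, so at depth z the loaded area has grown by z in each plan dimension:
Δσ ≈ qD²/(D+z)² = 162×2.7²/(2.7+5.2)² = 18.923 kPa

Δσ_z ≈ 18.9 kPa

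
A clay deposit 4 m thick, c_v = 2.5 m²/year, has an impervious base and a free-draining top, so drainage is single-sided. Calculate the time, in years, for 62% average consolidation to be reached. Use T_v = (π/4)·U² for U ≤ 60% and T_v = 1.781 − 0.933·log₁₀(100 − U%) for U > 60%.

t ≈ 1.97 years

Drainage path length: H_d = H = 4 m (single drainage).
U > 60%: T_v = 1.781 − 0.933·log₁₀(100 − 62) = 0.30706.
t = T_v·H_d²/c_v = 0.30706×4²/2.5 = 1.965 years.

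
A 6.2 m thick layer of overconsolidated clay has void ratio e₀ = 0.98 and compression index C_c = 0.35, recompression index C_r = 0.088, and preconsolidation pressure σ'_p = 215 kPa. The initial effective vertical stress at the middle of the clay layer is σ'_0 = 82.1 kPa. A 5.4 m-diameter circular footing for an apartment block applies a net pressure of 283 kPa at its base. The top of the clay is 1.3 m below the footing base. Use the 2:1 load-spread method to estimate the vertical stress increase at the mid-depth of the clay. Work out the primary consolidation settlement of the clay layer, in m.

S_c ≈ 0.0857 m

Mid-depth of clay below the footing base: z = 1.3 + 6.2/2 = 4.4 m.
Stress increase at mid-clay by the 2:1 spreading method:
Δσ ≈ qD²/(D+z)² = 283×5.4²/(5.4+4.4)² = 85.925 kPa
Final effective stress: σ'_f = 82.1 + 85.925 = 168.02 kPa.
σ'_f = 168.02 ≤ σ'_p = 215 kPa, so the clay remains overconsolidated and only the recompression index applies:
S_c = C_r·H/(1+e₀)·log₁₀(σ'_f/σ'_0) = 0.088×6.2/1.98×log₁₀(168.02/82.1)
    = 0.27555 × 0.31102 = 0.0857 m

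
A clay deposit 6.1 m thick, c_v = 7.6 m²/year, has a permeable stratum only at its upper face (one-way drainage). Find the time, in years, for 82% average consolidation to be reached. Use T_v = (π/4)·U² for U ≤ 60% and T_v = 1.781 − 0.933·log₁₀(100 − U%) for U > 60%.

t ≈ 2.99 years

Drainage path length: H_d = H = 6.1 m (single drainage).
U > 60%: T_v = 1.781 − 0.933·log₁₀(100 − 82) = 0.60983.
t = T_v·H_d²/c_v = 0.60983×6.1²/7.6 = 2.986 years.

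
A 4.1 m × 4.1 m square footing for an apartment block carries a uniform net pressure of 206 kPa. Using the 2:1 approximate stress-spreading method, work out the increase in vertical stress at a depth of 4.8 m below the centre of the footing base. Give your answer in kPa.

By the 2:1 method the load spreads at 1 horizontal : 2 vertical, so at depth z the loaded area has grown by z in each plan dimension:
Δσ = qBL/((B+z)(L+z)) = 206×4.1×4.1/((4.1+4.8)(4.1+4.8)) = 43.717 kPa

Δσ_z ≈ 43.7 kPa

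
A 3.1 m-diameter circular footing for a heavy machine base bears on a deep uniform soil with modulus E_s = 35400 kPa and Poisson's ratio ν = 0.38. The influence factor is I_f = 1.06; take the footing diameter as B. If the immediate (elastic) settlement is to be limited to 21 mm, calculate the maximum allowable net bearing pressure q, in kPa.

q ≈ 264 kPa

S_e = q·B·(1−ν²)/E_s · I_f  ⇒  q = S_e·E_s / (B·(1−ν²)·I_f).
q = 0.021 × 35400 / (3.1 × 0.8556 × 1.06) = 264.4 kPa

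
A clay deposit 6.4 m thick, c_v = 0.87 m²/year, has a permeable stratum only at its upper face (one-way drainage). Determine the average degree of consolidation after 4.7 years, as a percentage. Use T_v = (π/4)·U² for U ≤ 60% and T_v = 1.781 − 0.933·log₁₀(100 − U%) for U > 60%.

U ≈ 35.7 %

Drainage path length: H_d = H = 6.4 m (single drainage).
T_v = c_v·t/H_d² = 0.87×4.7/6.4² = 0.099829.
T_v = 0.099829 corresponds to the U ≤ 60% branch:
U = √(4T_v/π) = 0.3565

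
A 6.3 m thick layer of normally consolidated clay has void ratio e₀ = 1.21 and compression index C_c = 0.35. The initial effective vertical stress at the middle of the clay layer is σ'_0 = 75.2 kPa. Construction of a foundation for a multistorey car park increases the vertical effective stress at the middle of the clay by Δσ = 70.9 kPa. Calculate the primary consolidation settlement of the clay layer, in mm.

S_c ≈ 288 mm

Final effective stress: σ'_f = σ'_0 + Δσ = 75.2 + 70.9 = 146.1 kPa.
Normally consolidated clay, so the full stress increment lies on the virgin compression line:
S_c = C_c·H/(1+e₀)·log₁₀(σ'_f/σ'_0) = 0.35×6.3/(1+1.21)×log₁₀(146.1/75.2)
    = 0.99774 × 0.28843 = 0.2878 m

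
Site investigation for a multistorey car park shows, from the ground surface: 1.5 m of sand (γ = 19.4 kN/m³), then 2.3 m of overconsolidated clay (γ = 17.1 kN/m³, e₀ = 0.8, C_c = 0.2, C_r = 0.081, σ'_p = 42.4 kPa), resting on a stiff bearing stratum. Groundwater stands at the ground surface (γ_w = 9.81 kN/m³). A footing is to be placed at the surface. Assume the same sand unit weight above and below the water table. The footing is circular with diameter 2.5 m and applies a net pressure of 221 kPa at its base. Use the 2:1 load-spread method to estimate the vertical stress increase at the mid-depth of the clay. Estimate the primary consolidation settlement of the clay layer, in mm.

S_c ≈ 91 mm

Mid-depth of clay below the ground surface: z = 1.5 + 2.3/2 = 2.65 m.
Total vertical stress at mid-clay: σ_v = 19.4×1.5 + 17.1×1.15 = 48.765 kPa.
Pore pressure: u = 9.81×(2.65 − 0) = 25.997 kPa.
Initial effective stress: σ'_0 = σ_v − u = 48.765 − 25.997 = 22.768 kPa.
Stress increase at mid-clay by the 2:1 spreading method:
Δσ ≈ qD²/(D+z)² = 221×2.5²/(2.5+2.65)² = 52.078 kPa
Final effective stress: σ'_f = 22.768 + 52.078 = 74.846 kPa.
σ'_f = 74.846 > σ'_p = 42.4 kPa, so the stress path crosses the preconsolidation pressure — recompression up to σ'_p, then virgin compression beyond:
S_c = H/(1+e₀)·[C_r·log₁₀(σ'_p/σ'_0) + C_c·log₁₀(σ'_f/σ'_p)]
    = 2.3/1.8 × [0.081×log₁₀(42.4/22.768) + 0.2×log₁₀(74.846/42.4)]
    = 1.2778 × [0.021873 + 0.049361] = 0.09102 m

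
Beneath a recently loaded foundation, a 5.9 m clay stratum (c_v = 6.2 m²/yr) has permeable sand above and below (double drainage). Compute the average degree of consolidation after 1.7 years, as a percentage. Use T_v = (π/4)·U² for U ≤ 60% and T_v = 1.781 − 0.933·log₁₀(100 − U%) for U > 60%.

U ≈ 95.9 %

Drainage path length: H_d = H/2 = 2.95 m (double drainage).
T_v = c_v·t/H_d² = 6.2×1.7/2.95² = 1.2111.
T_v = 1.2111 corresponds to the U > 60% branch:
U = 1 − 10^((1.781 − T_v)/0.933)/100 = 0.9592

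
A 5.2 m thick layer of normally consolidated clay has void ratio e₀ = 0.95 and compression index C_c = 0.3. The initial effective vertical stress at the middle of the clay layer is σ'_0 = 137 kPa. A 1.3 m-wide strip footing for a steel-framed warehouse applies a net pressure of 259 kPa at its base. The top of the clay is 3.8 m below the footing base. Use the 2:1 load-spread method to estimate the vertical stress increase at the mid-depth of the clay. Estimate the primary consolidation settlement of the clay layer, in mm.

S_c ≈ 96.2 mm

Mid-depth of clay below the footing base: z = 3.8 + 5.2/2 = 6.4 m.
Stress increase at mid-clay by the 2:1 spreading method:
Δσ = qB/(B+z) = 259×1.3/(1.3+6.4) = 43.727 kPa
Final effective stress: σ'_f = σ'_0 + Δσ = 137 + 43.727 = 180.73 kPa.
Normally consolidated clay, so the full stress increment lies on the virgin compression line:
S_c = C_c·H/(1+e₀)·log₁₀(σ'_f/σ'_0) = 0.3×5.2/(1+0.95)×log₁₀(180.73/137)
    = 0.8 × 0.12031 = 0.09625 m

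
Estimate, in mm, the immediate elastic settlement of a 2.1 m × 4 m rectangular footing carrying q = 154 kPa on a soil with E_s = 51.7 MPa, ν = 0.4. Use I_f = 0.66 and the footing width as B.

Immediate (elastic) settlement: S_e = q·B·(1−ν²)/E_s · I_f.
E_s = 51.7 MPa = 51700 kPa.
S_e = 154 × 2.1 × (1 − 0.4²) / 51700 × 0.66
    = 154 × 2.1 × 0.84 / 51700 × 0.66
    = 0.003468 m = 3.468 mm

S_e ≈ 3.47 mm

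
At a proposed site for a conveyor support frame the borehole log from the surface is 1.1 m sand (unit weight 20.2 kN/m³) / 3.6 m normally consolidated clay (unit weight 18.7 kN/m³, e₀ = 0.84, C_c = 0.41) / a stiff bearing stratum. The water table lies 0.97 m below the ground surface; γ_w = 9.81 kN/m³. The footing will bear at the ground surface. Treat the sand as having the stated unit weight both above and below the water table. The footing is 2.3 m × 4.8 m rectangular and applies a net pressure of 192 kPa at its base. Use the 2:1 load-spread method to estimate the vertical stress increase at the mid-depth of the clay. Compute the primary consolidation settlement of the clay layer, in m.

S_c ≈ 0.31 m

Mid-depth of clay below the ground surface: z = 1.1 + 3.6/2 = 2.9 m.
Total vertical stress at mid-clay: σ_v = 20.2×1.1 + 18.7×1.8 = 55.88 kPa.
Pore pressure: u = 9.81×(2.9 − 0.97) = 18.933 kPa.
Initial effective stress: σ'_0 = σ_v − u = 55.88 − 18.933 = 36.947 kPa.
Stress increase at mid-clay by the 2:1 spreading method:
Δσ = qBL/((B+z)(L+z)) = 192×2.3×4.8/((2.3+2.9)(4.8+2.9)) = 52.939 kPa
Final effective stress: σ'_f = σ'_0 + Δσ = 36.947 + 52.939 = 89.886 kPa.
Normally consolidated clay, so the full stress increment lies on the virgin compression line:
S_c = C_c·H/(1+e₀)·log₁₀(σ'_f/σ'_0) = 0.41×3.6/(1+0.84)×log₁₀(89.886/36.947)
    = 0.80217 × 0.38611 = 0.3097 m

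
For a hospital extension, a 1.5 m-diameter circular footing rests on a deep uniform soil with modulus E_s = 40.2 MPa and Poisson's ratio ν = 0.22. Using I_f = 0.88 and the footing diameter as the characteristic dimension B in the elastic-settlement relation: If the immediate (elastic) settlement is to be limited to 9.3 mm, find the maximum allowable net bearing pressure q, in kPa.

E_s = 40.2 MPa = 40200 kPa.
S_e = q·B·(1−ν²)/E_s · I_f  ⇒  q = S_e·E_s / (B·(1−ν²)·I_f).
q = 0.0093 × 40200 / (1.5 × 0.9516 × 0.88) = 297.6 kPa

q ≈ 298 kPa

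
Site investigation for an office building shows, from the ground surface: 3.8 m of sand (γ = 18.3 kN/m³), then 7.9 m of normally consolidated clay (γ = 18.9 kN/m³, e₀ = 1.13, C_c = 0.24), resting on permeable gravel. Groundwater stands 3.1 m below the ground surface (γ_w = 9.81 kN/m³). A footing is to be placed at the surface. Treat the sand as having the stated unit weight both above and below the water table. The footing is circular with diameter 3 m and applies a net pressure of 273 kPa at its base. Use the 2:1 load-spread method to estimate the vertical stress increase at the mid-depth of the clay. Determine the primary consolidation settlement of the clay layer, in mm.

S_c ≈ 75.5 mm

Mid-depth of clay below the ground surface: z = 3.8 + 7.9/2 = 7.75 m.
Total vertical stress at mid-clay: σ_v = 18.3×3.8 + 18.9×3.95 = 144.19 kPa.
Pore pressure: u = 9.81×(7.75 − 3.1) = 45.617 kPa.
Initial effective stress: σ'_0 = σ_v − u = 144.19 − 45.617 = 98.573 kPa.
Stress increase at mid-clay by the 2:1 spreading method:
Δσ ≈ qD²/(D+z)² = 273×3²/(3+7.75)² = 21.261 kPa
Final effective stress: σ'_f = σ'_0 + Δσ = 98.573 + 21.261 = 119.83 kPa.
Normally consolidated clay, so the full stress increment lies on the virgin compression line:
S_c = C_c·H/(1+e₀)·log₁₀(σ'_f/σ'_0) = 0.24×7.9/(1+1.13)×log₁₀(119.83/98.573)
    = 0.89014 × 0.084808 = 0.07549 m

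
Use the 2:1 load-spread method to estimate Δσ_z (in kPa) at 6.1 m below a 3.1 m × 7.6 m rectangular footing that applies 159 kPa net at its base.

By the 2:1 method the load spreads at 1 horizontal : 2 vertical, so at depth z the loaded area has grown by z in each plan dimension:
Δσ = qBL/((B+z)(L+z)) = 159×3.1×7.6/((3.1+6.1)(7.6+6.1)) = 29.721 kPa

Δσ_z ≈ 29.7 kPa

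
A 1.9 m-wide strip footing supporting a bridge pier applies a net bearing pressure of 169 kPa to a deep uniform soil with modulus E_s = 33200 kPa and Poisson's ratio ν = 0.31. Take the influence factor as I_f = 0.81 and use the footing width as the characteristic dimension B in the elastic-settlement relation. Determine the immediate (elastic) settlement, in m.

S_e ≈ 0.00708 m

Immediate (elastic) settlement: S_e = q·B·(1−ν²)/E_s · I_f.
S_e = 169 × 1.9 × (1 − 0.31²) / 33200 × 0.81
    = 169 × 1.9 × 0.9039 / 33200 × 0.81
    = 0.007081 m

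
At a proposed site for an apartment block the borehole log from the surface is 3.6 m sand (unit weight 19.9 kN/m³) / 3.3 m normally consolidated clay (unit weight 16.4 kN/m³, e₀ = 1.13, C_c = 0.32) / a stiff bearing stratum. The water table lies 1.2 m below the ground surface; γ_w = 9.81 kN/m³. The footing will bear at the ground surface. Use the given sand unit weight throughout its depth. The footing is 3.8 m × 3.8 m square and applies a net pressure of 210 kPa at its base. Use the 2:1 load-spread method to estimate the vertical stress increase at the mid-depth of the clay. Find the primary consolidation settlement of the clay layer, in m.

S_c ≈ 0.105 m

Mid-depth of clay below the ground surface: z = 3.6 + 3.3/2 = 5.25 m.
Total vertical stress at mid-clay: σ_v = 19.9×3.6 + 16.4×1.65 = 98.7 kPa.
Pore pressure: u = 9.81×(5.25 − 1.2) = 39.73 kPa.
Initial effective stress: σ'_0 = σ_v − u = 98.7 − 39.73 = 58.97 kPa.
Stress increase at mid-clay by the 2:1 spreading method:
Δσ = qBL/((B+z)(L+z)) = 210×3.8×3.8/((3.8+5.25)(3.8+5.25)) = 37.025 kPa
Final effective stress: σ'_f = σ'_0 + Δσ = 58.97 + 37.025 = 95.995 kPa.
Normally consolidated clay, so the full stress increment lies on the virgin compression line:
S_c = C_c·H/(1+e₀)·log₁₀(σ'_f/σ'_0) = 0.32×3.3/(1+1.13)×log₁₀(95.995/58.97)
    = 0.49577 × 0.21162 = 0.1049 m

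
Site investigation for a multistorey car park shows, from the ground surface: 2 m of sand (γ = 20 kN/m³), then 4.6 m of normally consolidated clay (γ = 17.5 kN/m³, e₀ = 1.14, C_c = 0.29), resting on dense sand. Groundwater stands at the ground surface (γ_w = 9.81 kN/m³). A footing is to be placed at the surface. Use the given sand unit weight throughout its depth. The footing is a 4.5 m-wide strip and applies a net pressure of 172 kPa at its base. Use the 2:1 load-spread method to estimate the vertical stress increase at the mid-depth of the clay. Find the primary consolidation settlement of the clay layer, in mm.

S_c ≈ 324 mm

Mid-depth of clay below the ground surface: z = 2 + 4.6/2 = 4.3 m.
Total vertical stress at mid-clay: σ_v = 20×2 + 17.5×2.3 = 80.25 kPa.
Pore pressure: u = 9.81×(4.3 − 0) = 42.183 kPa.
Initial effective stress: σ'_0 = σ_v − u = 80.25 − 42.183 = 38.067 kPa.
Stress increase at mid-clay by the 2:1 spreading method:
Δσ = qB/(B+z) = 172×4.5/(4.5+4.3) = 87.955 kPa
Final effective stress: σ'_f = σ'_0 + Δσ = 38.067 + 87.955 = 126.02 kPa.
Normally consolidated clay, so the full stress increment lies on the virgin compression line:
S_c = C_c·H/(1+e₀)·log₁₀(σ'_f/σ'_0) = 0.29×4.6/(1+1.14)×log₁₀(126.02/38.067)
    = 0.62336 × 0.51989 = 0.3241 m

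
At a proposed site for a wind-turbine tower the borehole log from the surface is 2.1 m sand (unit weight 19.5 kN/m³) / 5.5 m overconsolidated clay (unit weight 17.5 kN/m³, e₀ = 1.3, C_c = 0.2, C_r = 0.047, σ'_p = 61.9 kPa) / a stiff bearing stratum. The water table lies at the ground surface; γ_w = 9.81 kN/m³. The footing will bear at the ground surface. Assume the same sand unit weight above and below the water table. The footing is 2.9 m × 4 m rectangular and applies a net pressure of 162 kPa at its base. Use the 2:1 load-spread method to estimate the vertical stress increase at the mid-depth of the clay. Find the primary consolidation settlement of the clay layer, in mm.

S_c ≈ 41.8 mm

Mid-depth of clay below the ground surface: z = 2.1 + 5.5/2 = 4.85 m.
Total vertical stress at mid-clay: σ_v = 19.5×2.1 + 17.5×2.75 = 89.075 kPa.
Pore pressure: u = 9.81×(4.85 − 0) = 47.578 kPa.
Initial effective stress: σ'_0 = σ_v − u = 89.075 − 47.578 = 41.497 kPa.
Stress increase at mid-clay by the 2:1 spreading method:
Δσ = qBL/((B+z)(L+z)) = 162×2.9×4/((2.9+4.85)(4+4.85)) = 27.399 kPa
Final effective stress: σ'_f = 41.497 + 27.399 = 68.896 kPa.
σ'_f = 68.896 > σ'_p = 61.9 kPa, so the stress path crosses the preconsolidation pressure — recompression up to σ'_p, then virgin compression beyond:
S_c = H/(1+e₀)·[C_r·log₁₀(σ'_p/σ'_0) + C_c·log₁₀(σ'_f/σ'_p)]
    = 5.5/2.3 × [0.047×log₁₀(61.9/41.497) + 0.2×log₁₀(68.896/61.9)]
    = 2.3913 × [0.0081627 + 0.0093007] = 0.04176 m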